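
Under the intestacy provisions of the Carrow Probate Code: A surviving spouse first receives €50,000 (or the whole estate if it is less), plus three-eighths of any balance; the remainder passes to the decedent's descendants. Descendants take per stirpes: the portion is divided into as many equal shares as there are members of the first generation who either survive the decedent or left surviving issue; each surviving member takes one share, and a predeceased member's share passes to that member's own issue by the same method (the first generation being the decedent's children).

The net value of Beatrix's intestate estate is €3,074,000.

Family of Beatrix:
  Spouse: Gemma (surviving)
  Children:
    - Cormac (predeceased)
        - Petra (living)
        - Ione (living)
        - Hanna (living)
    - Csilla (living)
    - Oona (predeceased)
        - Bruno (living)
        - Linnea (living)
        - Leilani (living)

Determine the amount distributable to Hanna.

Gemma first takes €50,000, leaving a balance of €3,024,000. Gemma then takes three-eighths of the balance (€1,134,000), for a total of €1,184,000. The remaining €1,890,000 passes to the descendants.
The descendants' portion (€1,890,000) is divided into 3 shares of €630,000: Csilla takes €630,000; Cormac's €630,000 share passes to Cormac's issue; Oona's €630,000 share passes to Oona's issue.
Cormac's share (€630,000) is divided into 3 shares of €210,000: Petra, Ione, and Hanna each take €210,000.
Oona's share (€630,000) is divided into 3 shares of €210,000: Bruno, Linnea, and Leilani each take €210,000.

Hanna receives €210,000.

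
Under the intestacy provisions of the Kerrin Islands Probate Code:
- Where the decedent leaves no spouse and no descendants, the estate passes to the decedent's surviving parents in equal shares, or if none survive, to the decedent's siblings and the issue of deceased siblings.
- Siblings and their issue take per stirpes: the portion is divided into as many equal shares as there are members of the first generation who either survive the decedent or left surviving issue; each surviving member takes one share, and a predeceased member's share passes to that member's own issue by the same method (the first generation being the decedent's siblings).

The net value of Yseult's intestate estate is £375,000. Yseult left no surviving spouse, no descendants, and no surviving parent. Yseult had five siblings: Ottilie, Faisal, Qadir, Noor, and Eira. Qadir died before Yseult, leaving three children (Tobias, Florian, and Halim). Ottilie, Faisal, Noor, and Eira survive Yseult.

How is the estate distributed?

The entire £375,000 passes to the siblings and their issue.
That amount (£375,000) is divided into 5 shares of £75,000: Ottilie, Faisal, Noor, and Eira each take £75,000; Qadir's £75,000 share passes to Qadir's issue.
Qadir's share (£75,000) is divided into 3 shares of £25,000: Tobias, Florian, and Halim each take £25,000.

Ottilie: £75,000; Faisal: £75,000; Tobias: £25,000; Florian: £25,000; Halim: £25,000; Noor: £75,000; Eira: £75,000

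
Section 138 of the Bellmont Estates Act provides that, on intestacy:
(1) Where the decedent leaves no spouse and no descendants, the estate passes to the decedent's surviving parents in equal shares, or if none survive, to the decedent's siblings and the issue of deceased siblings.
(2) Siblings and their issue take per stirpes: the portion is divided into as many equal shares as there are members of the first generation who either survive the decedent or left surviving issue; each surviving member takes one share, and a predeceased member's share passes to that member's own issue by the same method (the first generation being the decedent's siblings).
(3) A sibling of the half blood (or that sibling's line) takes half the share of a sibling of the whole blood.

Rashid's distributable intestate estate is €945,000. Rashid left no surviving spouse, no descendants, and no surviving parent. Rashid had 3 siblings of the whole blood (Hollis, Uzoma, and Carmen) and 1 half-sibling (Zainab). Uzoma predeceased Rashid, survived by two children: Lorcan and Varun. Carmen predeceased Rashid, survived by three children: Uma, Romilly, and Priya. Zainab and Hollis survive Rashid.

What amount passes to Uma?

The entire €945,000 passes to the siblings and their issue.
Counting each half-blood sibling's line as half a unit, there are 7/2 units in €945,000, so one unit is €270,000. Whole-blood lines (Hollis, Uzoma, and Carmen) take €270,000 each; half-blood lines (Zainab) take €135,000 each.
Uzoma's share (€270,000) is divided into 2 shares of €135,000: Lorcan and Varun each take €135,000.
Carmen's share (€270,000) is divided into 3 shares of €90,000: Uma, Romilly, and Priya each take €90,000.

Uma receives €90,000.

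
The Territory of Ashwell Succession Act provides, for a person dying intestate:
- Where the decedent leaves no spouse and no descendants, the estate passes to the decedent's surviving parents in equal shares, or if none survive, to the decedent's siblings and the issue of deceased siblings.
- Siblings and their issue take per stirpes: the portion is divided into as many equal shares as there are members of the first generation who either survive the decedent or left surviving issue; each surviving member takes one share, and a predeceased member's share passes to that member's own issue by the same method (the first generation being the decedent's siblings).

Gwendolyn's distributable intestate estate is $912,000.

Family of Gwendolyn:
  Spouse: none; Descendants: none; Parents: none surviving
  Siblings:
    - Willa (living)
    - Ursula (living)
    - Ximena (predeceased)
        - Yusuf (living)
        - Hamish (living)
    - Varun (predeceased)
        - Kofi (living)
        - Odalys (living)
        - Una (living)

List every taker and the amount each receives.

The entire $912,000 passes to the siblings and their issue.
That amount ($912,000) is divided into 4 shares of $228,000: Willa and Ursula each take $228,000; Ximena's $228,000 share passes to Ximena's issue; Varun's $228,000 share passes to Varun's issue.
Ximena's share ($228,000) is divided into 2 shares of $114,000: Yusuf and Hamish each take $114,000.
Varun's share ($228,000) is divided into 3 shares of $76,000: Kofi, Odalys, and Una each take $76,000.

Willa: $228,000; Ursula: $228,000; Yusuf: $114,000; Hamish: $114,000; Kofi: $76,000; Odalys: $76,000; Una: $76,000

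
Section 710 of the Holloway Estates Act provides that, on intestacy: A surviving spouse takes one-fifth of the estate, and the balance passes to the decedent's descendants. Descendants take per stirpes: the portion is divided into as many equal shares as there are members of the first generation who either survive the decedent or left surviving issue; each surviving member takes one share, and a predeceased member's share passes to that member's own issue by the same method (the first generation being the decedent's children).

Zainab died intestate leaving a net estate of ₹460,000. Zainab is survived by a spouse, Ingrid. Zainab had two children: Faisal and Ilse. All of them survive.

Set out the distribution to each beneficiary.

Ingrid takes one-fifth of ₹460,000 = ₹92,000. The remaining ₹368,000 passes to the descendants.
The descendants' portion (₹368,000) is divided into 2 shares of ₹184,000: Faisal and Ilse each take ₹184,000.

Ingrid: ₹92,000; Faisal: ₹184,000; Ilse: ₹184,000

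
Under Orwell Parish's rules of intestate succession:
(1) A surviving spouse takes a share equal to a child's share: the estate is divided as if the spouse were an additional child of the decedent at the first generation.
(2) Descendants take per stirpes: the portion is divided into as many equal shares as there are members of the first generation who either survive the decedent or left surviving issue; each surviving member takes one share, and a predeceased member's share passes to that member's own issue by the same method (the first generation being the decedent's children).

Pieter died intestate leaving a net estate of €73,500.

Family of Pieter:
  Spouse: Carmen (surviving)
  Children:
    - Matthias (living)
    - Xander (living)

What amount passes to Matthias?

The spouse counts as an additional share at the children's level, so there are 3 primary shares of €24,500. Carmen takes one such share (€24,500).
The children's combined portion (€49,000) is divided into 2 shares of €24,500: Matthias and Xander each take €24,500.

Matthias receives €24,500.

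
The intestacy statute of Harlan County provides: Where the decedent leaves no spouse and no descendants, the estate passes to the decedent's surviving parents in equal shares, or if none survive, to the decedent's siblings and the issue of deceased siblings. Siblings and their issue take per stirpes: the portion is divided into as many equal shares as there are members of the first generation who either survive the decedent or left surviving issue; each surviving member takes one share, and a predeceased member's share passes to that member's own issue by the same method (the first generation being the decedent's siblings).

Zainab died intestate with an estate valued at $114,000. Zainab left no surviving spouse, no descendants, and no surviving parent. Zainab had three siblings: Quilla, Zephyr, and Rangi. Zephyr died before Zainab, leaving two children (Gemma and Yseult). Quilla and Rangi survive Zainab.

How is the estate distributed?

Quilla: $38,000; Gemma: $19,000; Yseult: $19,000; Rangi: $38,000

The entire $114,000 passes to the siblings and their issue.
That amount ($114,000) is divided into 3 shares of $38,000: Quilla and Rangi each take $38,000; Zephyr's $38,000 share passes to Zephyr's issue.
Zephyr's share ($38,000) is divided into 2 shares of $19,000: Gemma and Yseult each take $19,000.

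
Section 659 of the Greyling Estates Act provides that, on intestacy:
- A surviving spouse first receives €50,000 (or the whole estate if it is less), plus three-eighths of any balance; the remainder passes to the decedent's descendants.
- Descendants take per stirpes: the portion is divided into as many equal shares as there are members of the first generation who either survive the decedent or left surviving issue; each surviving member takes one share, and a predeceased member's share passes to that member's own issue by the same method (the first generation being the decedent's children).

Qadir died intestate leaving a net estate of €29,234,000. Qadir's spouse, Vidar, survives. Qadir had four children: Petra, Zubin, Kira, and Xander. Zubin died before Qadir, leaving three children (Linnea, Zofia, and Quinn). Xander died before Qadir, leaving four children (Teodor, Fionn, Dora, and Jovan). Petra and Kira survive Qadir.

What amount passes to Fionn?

Vidar first takes €50,000, leaving a balance of €29,184,000. Vidar then takes three-eighths of the balance (€10,944,000), for a total of €10,994,000. The remaining €18,240,000 passes to the descendants.
The descendants' portion (€18,240,000) is divided into 4 shares of €4,560,000: Petra and Kira each take €4,560,000; Zubin's €4,560,000 share passes to Zubin's issue; Xander's €4,560,000 share passes to Xander's issue.
Zubin's share (€4,560,000) is divided into 3 shares of €1,520,000: Linnea, Zofia, and Quinn each take €1,520,000.
Xander's share (€4,560,000) is divided into 4 shares of €1,140,000: Teodor, Fionn, Dora, and Jovan each take €1,140,000.

Fionn receives €1,140,000.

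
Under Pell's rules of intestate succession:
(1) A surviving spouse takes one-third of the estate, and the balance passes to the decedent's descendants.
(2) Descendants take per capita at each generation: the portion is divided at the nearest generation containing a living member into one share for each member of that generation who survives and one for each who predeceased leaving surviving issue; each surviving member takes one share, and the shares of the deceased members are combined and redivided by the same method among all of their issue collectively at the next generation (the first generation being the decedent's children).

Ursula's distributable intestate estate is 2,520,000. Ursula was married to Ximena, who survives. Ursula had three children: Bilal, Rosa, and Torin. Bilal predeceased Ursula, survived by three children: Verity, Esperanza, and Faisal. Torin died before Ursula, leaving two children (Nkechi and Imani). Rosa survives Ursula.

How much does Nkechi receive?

Nkechi receives 224,000.

Ximena takes one-third of 2,520,000 = 840,000. The remaining 1,680,000 passes to the descendants.
The descendants' portion (1,680,000) is divided at the children's generation into 3 shares of 560,000. Rosa takes 560,000. The 2 shares of the deceased (Bilal and Torin) are combined into a pool of 1,120,000.
That pool (1,120,000) is divided at the grandchildren's generation equally among Verity, Esperanza, Faisal, Nkechi, and Imani: 224,000 each.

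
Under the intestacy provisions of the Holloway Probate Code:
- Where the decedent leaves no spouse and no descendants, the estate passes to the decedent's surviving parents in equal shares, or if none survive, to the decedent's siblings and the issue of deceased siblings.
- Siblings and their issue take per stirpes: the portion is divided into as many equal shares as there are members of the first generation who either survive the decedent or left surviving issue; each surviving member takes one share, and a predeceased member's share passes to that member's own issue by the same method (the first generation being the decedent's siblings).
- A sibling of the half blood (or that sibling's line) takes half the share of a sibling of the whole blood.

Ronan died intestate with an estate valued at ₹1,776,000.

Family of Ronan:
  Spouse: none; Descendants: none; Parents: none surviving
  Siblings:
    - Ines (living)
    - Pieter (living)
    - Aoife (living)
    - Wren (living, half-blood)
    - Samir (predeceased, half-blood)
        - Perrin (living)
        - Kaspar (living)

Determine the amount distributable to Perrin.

The entire ₹1,776,000 passes to the siblings and their issue.
Counting each half-blood sibling's line as half a unit, there are 4 units in ₹1,776,000, so one unit is ₹444,000. Whole-blood lines (Ines, Pieter, and Aoife) take ₹444,000 each; half-blood lines (Wren and Samir) take ₹222,000 each.
Samir's share (₹222,000) is divided into 2 shares of ₹111,000: Perrin and Kaspar each take ₹111,000.

Perrin receives ₹111,000.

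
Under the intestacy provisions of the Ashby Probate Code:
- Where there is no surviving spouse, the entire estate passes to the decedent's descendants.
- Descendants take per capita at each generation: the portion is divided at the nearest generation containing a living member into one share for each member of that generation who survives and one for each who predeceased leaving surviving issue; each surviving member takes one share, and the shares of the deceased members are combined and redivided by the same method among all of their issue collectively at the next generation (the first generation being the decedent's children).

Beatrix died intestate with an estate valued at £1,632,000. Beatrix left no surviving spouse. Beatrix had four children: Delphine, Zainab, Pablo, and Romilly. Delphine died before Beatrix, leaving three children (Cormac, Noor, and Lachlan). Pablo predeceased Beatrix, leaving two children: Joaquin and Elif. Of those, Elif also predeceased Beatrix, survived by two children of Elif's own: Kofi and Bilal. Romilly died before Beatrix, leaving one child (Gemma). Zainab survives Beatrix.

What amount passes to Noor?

Noor receives £204,000.

The entire £1,632,000 passes to the descendants.
That amount (£1,632,000) is divided at the children's generation into 4 shares of £408,000. Zainab takes £408,000. The 3 shares of the deceased (Delphine, Pablo, and Romilly) are combined into a pool of £1,224,000.
That pool (£1,224,000) is divided at the grandchildren's generation into 6 shares of £204,000. Cormac, Noor, Lachlan, Joaquin, and Gemma each take £204,000. The remaining share for the deceased Elif (£204,000) is carried to the next generation.
That pool (£204,000) is divided at the great-grandchildren's generation equally among Kofi and Bilal: £102,000 each.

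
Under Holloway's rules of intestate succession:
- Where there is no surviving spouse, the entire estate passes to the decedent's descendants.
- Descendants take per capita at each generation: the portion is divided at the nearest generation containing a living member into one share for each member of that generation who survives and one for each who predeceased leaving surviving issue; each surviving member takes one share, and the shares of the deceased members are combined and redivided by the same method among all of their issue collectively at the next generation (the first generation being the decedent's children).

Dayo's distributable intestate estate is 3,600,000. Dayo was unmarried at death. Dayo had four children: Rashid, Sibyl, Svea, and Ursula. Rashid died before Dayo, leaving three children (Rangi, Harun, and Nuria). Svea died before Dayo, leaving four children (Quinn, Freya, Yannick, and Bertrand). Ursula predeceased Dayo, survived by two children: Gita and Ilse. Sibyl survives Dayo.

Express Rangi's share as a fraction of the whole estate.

Rangi receives 1/12 of the estate.

The entire 3,600,000 passes to the descendants.
That amount (3,600,000) is divided at the children's generation into 4 shares of 900,000. Sibyl takes 900,000. The 3 shares of the deceased (Rashid, Svea, and Ursula) are combined into a pool of 2,700,000.
That pool (2,700,000) is divided at the grandchildren's generation equally among Rangi, Harun, Nuria, Quinn, Freya, Yannick, Bertrand, Gita, and Ilse: 300,000 each.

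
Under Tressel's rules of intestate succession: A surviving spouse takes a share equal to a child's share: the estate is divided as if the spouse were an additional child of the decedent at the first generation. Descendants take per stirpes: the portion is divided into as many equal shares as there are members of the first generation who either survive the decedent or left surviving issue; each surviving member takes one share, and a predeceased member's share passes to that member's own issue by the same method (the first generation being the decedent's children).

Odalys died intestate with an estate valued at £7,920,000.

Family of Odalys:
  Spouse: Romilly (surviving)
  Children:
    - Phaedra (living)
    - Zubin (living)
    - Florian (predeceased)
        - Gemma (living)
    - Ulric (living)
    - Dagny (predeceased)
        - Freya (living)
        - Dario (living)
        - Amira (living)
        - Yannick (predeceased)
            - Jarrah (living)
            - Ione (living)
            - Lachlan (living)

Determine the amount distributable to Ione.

Ione receives £110,000.

The spouse counts as an additional share at the children's level, so there are 6 primary shares of £1,320,000. Romilly takes one such share (£1,320,000).
The children's combined portion (£6,600,000) is divided into 5 shares of £1,320,000: Phaedra, Zubin, and Ulric each take £1,320,000; Florian's £1,320,000 share passes to Florian's issue; Dagny's £1,320,000 share passes to Dagny's issue.
Florian's share (£1,320,000) passes entirely to Gemma.
Dagny's share (£1,320,000) is divided into 4 shares of £330,000: Freya, Dario, and Amira each take £330,000; Yannick's £330,000 share passes to Yannick's issue.
Yannick's share (£330,000) is divided into 3 shares of £110,000: Jarrah, Ione, and Lachlan each take £110,000.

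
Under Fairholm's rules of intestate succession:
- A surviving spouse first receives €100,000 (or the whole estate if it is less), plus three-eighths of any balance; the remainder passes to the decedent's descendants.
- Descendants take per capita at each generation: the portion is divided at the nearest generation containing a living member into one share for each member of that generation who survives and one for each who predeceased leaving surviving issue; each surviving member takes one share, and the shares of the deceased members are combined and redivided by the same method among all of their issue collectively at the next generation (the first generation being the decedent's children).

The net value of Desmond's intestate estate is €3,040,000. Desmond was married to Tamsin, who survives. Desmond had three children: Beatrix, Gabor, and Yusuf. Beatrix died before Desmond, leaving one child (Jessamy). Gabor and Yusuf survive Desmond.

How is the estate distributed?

Tamsin: €1,202,500; Jessamy: €612,500; Gabor: €612,500; Yusuf: €612,500

Tamsin first takes €100,000, leaving a balance of €2,940,000. Tamsin then takes three-eighths of the balance (€1,102,500), for a total of €1,202,500. The remaining €1,837,500 passes to the descendants.
The descendants' portion (€1,837,500) is divided at the children's generation into 3 shares of €612,500. Gabor and Yusuf each take €612,500. The remaining share for the deceased Beatrix (€612,500) is carried to the next generation.
That pool (€612,500) passes entirely to Jessamy, the sole taker at the grandchildren's generation.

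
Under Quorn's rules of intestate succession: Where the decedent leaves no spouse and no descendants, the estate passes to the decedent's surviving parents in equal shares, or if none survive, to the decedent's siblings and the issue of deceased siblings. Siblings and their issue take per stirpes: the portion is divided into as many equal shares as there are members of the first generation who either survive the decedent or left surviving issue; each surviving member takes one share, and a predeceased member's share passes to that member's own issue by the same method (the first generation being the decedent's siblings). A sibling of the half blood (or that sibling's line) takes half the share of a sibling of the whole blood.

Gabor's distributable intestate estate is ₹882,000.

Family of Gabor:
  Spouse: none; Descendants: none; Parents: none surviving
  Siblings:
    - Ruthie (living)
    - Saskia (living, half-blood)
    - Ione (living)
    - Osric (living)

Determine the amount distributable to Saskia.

Saskia receives ₹126,000.

The entire ₹882,000 passes to the siblings and their issue.
Counting each half-blood sibling's line as half a unit, there are 7/2 units in ₹882,000, so one unit is ₹252,000. Whole-blood lines (Ruthie, Ione, and Osric) take ₹252,000 each; half-blood lines (Saskia) take ₹126,000 each.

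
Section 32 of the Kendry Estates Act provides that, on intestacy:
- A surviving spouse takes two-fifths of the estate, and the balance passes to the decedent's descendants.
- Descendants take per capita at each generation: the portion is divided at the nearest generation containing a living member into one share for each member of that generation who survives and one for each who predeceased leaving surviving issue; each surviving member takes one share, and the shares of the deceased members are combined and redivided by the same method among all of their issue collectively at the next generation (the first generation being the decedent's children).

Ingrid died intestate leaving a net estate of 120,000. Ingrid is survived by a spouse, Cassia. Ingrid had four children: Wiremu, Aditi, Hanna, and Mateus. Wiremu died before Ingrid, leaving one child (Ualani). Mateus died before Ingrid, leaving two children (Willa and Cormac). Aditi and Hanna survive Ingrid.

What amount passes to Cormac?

Cormac receives 12,000.

Cassia takes two-fifths of 120,000 = 48,000. The remaining 72,000 passes to the descendants.
The descendants' portion (72,000) is divided at the children's generation into 4 shares of 18,000. Aditi and Hanna each take 18,000. The 2 shares of the deceased (Wiremu and Mateus) are combined into a pool of 36,000.
That pool (36,000) is divided at the grandchildren's generation equally among Ualani, Willa, and Cormac: 12,000 each.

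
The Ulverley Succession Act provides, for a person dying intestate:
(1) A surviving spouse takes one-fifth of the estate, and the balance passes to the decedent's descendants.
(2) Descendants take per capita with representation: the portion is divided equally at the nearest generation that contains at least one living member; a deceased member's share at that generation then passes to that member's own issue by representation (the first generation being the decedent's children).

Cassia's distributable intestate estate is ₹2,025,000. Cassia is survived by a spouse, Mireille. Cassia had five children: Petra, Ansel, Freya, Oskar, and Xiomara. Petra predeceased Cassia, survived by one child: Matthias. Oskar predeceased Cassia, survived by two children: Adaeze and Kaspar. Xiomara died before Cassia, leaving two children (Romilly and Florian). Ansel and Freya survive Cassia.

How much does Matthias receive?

Matthias receives ₹324,000.

Mireille takes one-fifth of ₹2,025,000 = ₹405,000. The remaining ₹1,620,000 passes to the descendants.
The descendants' portion (₹1,620,000) is divided into 5 shares of ₹324,000: Ansel and Freya each take ₹324,000; Petra's ₹324,000 share passes to Petra's issue; Oskar's ₹324,000 share passes to Oskar's issue; Xiomara's ₹324,000 share passes to Xiomara's issue.
Petra's share (₹324,000) passes entirely to Matthias.
Oskar's share (₹324,000) is divided into 2 shares of ₹162,000: Adaeze and Kaspar each take ₹162,000.
Xiomara's share (₹324,000) is divided into 2 shares of ₹162,000: Romilly and Florian each take ₹162,000.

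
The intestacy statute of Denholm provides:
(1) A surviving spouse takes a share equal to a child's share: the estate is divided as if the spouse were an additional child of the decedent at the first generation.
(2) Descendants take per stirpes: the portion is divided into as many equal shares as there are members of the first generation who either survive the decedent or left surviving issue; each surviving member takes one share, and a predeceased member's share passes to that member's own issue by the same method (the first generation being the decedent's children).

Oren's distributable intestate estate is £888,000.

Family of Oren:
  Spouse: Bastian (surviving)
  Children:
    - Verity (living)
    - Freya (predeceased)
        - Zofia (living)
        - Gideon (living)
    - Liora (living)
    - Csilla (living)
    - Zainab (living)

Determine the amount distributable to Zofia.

The spouse counts as an additional share at the children's level, so there are 6 primary shares of £148,000. Bastian takes one such share (£148,000).
The children's combined portion (£740,000) is divided into 5 shares of £148,000: Verity, Liora, Csilla, and Zainab each take £148,000; Freya's £148,000 share passes to Freya's issue.
Freya's share (£148,000) is divided into 2 shares of £74,000: Zofia and Gideon each take £74,000.

Zofia receives £74,000.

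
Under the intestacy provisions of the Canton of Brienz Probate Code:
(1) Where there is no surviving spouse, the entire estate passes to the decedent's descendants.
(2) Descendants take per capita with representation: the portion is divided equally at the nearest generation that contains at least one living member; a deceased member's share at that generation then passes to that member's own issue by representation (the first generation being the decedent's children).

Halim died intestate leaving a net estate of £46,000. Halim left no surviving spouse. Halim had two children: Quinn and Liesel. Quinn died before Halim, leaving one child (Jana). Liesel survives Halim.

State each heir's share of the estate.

Jana: £23,000; Liesel: £23,000

The entire £46,000 passes to the descendants.
That amount (£46,000) is divided into 2 shares of £23,000: Liesel takes £23,000; Quinn's £23,000 share passes to Quinn's issue.
Quinn's share (£23,000) passes entirely to Jana.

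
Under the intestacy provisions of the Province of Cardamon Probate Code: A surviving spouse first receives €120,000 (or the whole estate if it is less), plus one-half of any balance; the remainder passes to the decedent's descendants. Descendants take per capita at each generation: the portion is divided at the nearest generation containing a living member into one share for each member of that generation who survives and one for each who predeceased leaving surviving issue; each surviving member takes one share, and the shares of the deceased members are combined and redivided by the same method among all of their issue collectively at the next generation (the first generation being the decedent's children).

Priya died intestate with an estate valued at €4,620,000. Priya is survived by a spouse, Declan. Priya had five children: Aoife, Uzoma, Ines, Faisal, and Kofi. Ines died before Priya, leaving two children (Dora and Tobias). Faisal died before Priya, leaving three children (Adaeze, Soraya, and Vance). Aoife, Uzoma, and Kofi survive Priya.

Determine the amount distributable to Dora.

Declan first takes €120,000, leaving a balance of €4,500,000. Declan then takes one-half of the balance (€2,250,000), for a total of €2,370,000. The remaining €2,250,000 passes to the descendants.
The descendants' portion (€2,250,000) is divided at the children's generation into 5 shares of €450,000. Aoife, Uzoma, and Kofi each take €450,000. The 2 shares of the deceased (Ines and Faisal) are combined into a pool of €900,000.
That pool (€900,000) is divided at the grandchildren's generation equally among Dora, Tobias, Adaeze, Soraya, and Vance: €180,000 each.

Dora receives €180,000.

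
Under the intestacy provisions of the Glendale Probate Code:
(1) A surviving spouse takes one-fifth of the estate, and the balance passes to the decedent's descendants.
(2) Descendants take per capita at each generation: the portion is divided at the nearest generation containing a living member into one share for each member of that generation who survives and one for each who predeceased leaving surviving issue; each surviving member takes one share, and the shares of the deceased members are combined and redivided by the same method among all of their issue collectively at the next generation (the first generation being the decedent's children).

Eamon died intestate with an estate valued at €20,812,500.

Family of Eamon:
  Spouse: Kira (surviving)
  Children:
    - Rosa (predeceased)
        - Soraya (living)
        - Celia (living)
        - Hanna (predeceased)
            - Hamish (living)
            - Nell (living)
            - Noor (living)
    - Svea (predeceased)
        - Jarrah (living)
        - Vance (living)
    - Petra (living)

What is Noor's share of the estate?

Noor receives €740,000.

Kira takes one-fifth of €20,812,500 = €4,162,500. The remaining €16,650,000 passes to the descendants.
The descendants' portion (€16,650,000) is divided at the children's generation into 3 shares of €5,550,000. Petra takes €5,550,000. The 2 shares of the deceased (Rosa and Svea) are combined into a pool of €11,100,000.
That pool (€11,100,000) is divided at the grandchildren's generation into 5 shares of €2,220,000. Soraya, Celia, Jarrah, and Vance each take €2,220,000. The remaining share for the deceased Hanna (€2,220,000) is carried to the next generation.
That pool (€2,220,000) is divided at the great-grandchildren's generation equally among Hamish, Nell, and Noor: €740,000 each.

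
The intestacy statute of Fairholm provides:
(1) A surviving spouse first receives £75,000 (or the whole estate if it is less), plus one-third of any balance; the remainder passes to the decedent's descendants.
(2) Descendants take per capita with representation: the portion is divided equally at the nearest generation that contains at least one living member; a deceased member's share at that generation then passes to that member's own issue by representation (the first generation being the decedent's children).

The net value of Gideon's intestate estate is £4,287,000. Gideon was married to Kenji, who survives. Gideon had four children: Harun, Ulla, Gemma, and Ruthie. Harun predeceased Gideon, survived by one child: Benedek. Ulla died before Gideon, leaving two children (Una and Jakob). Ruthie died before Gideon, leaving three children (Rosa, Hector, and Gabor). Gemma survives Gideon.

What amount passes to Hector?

Hector receives £234,000.

Kenji first takes £75,000, leaving a balance of £4,212,000. Kenji then takes one-third of the balance (£1,404,000), for a total of £1,479,000. The remaining £2,808,000 passes to the descendants.
The descendants' portion (£2,808,000) is divided into 4 shares of £702,000: Gemma takes £702,000; Harun's £702,000 share passes to Harun's issue; Ulla's £702,000 share passes to Ulla's issue; Ruthie's £702,000 share passes to Ruthie's issue.
Harun's share (£702,000) passes entirely to Benedek.
Ulla's share (£702,000) is divided into 2 shares of £351,000: Una and Jakob each take £351,000.
Ruthie's share (£702,000) is divided into 3 shares of £234,000: Rosa, Hector, and Gabor each take £234,000.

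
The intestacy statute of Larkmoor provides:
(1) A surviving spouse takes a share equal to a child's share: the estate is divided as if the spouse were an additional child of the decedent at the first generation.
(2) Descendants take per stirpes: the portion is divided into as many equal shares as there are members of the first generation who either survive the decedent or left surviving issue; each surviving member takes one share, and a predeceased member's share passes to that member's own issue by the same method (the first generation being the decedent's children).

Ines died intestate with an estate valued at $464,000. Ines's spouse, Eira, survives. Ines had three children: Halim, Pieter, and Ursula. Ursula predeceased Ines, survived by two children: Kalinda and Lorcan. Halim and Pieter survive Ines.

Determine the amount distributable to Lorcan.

The spouse counts as an additional share at the children's level, so there are 4 primary shares of $116,000. Eira takes one such share ($116,000).
The children's combined portion ($348,000) is divided into 3 shares of $116,000: Halim and Pieter each take $116,000; Ursula's $116,000 share passes to Ursula's issue.
Ursula's share ($116,000) is divided into 2 shares of $58,000: Kalinda and Lorcan each take $58,000.

Lorcan receives $58,000.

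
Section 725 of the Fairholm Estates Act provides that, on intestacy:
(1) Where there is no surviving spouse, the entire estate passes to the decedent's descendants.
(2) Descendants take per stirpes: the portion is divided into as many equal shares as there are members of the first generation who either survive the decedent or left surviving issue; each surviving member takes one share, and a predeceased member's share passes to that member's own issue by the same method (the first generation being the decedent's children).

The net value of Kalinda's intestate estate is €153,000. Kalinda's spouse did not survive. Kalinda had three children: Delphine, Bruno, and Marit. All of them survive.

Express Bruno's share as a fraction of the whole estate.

Bruno receives 1/3 of the estate.

The entire €153,000 passes to the descendants.
That amount (€153,000) is divided into 3 shares of €51,000: Delphine, Bruno, and Marit each take €51,000.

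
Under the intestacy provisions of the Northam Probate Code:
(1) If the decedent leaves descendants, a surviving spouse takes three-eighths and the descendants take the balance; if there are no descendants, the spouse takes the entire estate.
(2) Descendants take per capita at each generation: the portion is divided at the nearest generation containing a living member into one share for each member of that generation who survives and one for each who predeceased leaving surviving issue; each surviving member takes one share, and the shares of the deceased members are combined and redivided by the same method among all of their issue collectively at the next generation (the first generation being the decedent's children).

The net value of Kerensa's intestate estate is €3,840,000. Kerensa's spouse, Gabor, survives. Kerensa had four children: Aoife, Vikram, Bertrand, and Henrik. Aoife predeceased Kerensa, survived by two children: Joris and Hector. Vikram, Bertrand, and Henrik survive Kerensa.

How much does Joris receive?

Joris receives €300,000.

Gabor takes three-eighths of €3,840,000 = €1,440,000. The remaining €2,400,000 passes to the descendants.
The descendants' portion (€2,400,000) is divided at the children's generation into 4 shares of €600,000. Vikram, Bertrand, and Henrik each take €600,000. The remaining share for the deceased Aoife (€600,000) is carried to the next generation.
That pool (€600,000) is divided at the grandchildren's generation equally among Joris and Hector: €300,000 each.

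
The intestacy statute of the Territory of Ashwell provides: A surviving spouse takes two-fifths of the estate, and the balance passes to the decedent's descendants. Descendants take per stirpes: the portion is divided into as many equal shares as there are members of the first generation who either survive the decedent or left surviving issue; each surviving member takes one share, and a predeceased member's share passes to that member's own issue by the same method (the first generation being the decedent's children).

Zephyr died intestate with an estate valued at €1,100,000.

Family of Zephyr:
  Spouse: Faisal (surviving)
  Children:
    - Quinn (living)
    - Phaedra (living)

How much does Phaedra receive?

Phaedra receives €330,000.

Faisal takes two-fifths of €1,100,000 = €440,000. The remaining €660,000 passes to the descendants.
The descendants' portion (€660,000) is divided into 2 shares of €330,000: Quinn and Phaedra each take €330,000.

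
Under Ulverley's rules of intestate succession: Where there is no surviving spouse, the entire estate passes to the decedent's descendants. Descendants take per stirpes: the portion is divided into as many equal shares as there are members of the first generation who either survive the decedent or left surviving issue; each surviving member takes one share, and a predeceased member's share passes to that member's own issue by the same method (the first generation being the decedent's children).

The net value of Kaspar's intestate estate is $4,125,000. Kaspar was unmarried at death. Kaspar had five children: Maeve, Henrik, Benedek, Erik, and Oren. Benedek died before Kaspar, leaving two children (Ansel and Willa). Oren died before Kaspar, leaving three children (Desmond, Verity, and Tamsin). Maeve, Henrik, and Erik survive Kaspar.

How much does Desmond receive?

The entire $4,125,000 passes to the descendants.
That amount ($4,125,000) is divided into 5 shares of $825,000: Maeve, Henrik, and Erik each take $825,000; Benedek's $825,000 share passes to Benedek's issue; Oren's $825,000 share passes to Oren's issue.
Benedek's share ($825,000) is divided into 2 shares of $412,500: Ansel and Willa each take $412,500.
Oren's share ($825,000) is divided into 3 shares of $275,000: Desmond, Verity, and Tamsin each take $275,000.

Desmond receives $275,000.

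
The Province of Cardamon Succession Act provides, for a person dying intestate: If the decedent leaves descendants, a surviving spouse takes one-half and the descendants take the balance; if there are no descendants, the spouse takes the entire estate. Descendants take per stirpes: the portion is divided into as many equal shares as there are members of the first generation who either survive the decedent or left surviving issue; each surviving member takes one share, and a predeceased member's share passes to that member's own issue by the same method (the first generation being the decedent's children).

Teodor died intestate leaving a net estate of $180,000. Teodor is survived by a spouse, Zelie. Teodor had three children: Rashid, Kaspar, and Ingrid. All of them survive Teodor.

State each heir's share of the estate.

Zelie: $90,000; Rashid: $30,000; Kaspar: $30,000; Ingrid: $30,000

Zelie takes one-half of $180,000 = $90,000. The remaining $90,000 passes to the descendants.
The descendants' portion ($90,000) is divided into 3 shares of $30,000: Rashid, Kaspar, and Ingrid each take $30,000.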